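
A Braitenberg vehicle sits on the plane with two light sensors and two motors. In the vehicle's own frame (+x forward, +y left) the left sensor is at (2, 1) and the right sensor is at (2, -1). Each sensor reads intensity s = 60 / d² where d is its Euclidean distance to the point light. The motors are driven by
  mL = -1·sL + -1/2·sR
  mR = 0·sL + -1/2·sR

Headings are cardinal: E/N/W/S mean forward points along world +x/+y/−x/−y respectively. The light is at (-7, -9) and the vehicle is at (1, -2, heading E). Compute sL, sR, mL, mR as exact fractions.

15/41 15/34 -1635/2788 -15/68

left sensor world pos  = (3, -1); dL² = 164
right sensor world pos = (3, -3); dR² = 136
sL = 60/164 = 15/41
sR = 60/136 = 15/34
mL = -1·sL + -1/2·sR = -1635/2788
mR = 0·sL + -1/2·sR = -15/68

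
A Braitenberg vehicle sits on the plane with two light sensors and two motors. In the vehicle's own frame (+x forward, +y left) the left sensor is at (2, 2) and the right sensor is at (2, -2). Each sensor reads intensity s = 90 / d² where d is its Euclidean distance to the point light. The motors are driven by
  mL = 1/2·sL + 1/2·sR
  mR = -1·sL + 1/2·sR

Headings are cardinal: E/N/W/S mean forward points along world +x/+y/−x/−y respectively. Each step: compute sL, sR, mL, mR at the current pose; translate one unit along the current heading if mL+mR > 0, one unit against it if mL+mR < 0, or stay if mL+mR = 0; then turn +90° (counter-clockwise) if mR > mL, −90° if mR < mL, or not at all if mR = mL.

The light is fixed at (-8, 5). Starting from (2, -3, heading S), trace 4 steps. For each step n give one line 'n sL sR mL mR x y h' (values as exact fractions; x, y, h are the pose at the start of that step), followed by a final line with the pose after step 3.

n=0: pose=(2,-3,S); sL=45/122, sR=45/82; mL=2295/5002, mR=-945/10004; mL+mR=3645/10004 → advance +1; mR−mL=-135/244 → turn -1·90°
n=1: pose=(2,-4,W); sL=18/37, sR=90/113; mL=2682/4181, mR=-369/4181; mL+mR=2313/4181 → advance +1; mR−mL=-27/37 → turn -1·90°
n=2: pose=(1,-4,N); sL=45/49, sR=9/17; mL=603/833, mR=-1089/1666; mL+mR=117/1666 → advance +1; mR−mL=-135/98 → turn -1·90°
n=3: pose=(1,-3,E); sL=90/157, sR=90/221; mL=17010/34697, mR=-12825/34697; mL+mR=4185/34697 → advance +1; mR−mL=-135/157 → turn -1·90°

0 45/122 45/82 2295/5002 -945/10004 2 -3 S
1 18/37 90/113 2682/4181 -369/4181 2 -4 W
2 45/49 9/17 603/833 -1089/1666 1 -4 N
3 90/157 90/221 17010/34697 -12825/34697 1 -3 E
final 2 -3 S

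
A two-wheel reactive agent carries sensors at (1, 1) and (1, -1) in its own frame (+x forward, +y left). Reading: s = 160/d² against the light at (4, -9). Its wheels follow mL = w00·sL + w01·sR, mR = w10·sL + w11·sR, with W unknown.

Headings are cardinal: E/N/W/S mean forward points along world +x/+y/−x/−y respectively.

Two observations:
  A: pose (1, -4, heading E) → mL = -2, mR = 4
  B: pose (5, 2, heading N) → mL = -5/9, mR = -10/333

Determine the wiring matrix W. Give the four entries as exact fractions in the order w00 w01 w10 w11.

-1/2 0 -1 1

obs A: pose=(1,-4,E) → sL=4, sR=8, mL=-2, mR=4
obs B: pose=(5,2,N) → sL=10/9, sR=40/37, mL=-5/9, mR=-10/333
sensor matrix S = [[4, 8], [10/9, 40/37]]; det S = -1520/333
solve [mL_A; mL_B] = S·[w00; w01] and [mR_A; mR_B] = S·[w10; w11]:
  w00 = -1/2, w01 = 0, w10 = -1, w11 = 1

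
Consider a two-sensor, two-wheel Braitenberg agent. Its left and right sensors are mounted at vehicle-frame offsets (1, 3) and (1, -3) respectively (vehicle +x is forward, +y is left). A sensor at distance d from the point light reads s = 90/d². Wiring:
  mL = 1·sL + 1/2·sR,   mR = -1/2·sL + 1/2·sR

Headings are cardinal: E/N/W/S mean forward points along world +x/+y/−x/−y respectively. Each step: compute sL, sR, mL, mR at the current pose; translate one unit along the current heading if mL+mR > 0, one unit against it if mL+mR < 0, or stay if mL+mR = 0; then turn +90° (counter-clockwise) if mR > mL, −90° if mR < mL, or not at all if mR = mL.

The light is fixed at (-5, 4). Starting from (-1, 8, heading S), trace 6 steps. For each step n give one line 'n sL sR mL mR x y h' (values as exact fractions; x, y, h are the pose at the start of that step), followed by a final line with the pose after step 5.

0 45/29 9 351/58 108/29 -1 8 S
1 10 2 11 -4 -1 7 W
2 45/8 45/26 675/104 -405/208 -2 7 N
3 18/13 90/17 891/221 432/221 -2 8 E
4 45/29 9 351/58 108/29 -1 8 S
5 10 2 11 -4 -1 7 W
final -2 7 N

n=0: pose=(-1,8,S); sL=45/29, sR=9; mL=351/58, mR=108/29; mL+mR=567/58 → advance +1; mR−mL=-135/58 → turn -1·90°
n=1: pose=(-1,7,W); sL=10, sR=2; mL=11, mR=-4; mL+mR=7 → advance +1; mR−mL=-15 → turn -1·90°
n=2: pose=(-2,7,N); sL=45/8, sR=45/26; mL=675/104, mR=-405/208; mL+mR=945/208 → advance +1; mR−mL=-135/16 → turn -1·90°
n=3: pose=(-2,8,E); sL=18/13, sR=90/17; mL=891/221, mR=432/221; mL+mR=1323/221 → advance +1; mR−mL=-27/13 → turn -1·90°
n=4: pose=(-1,8,S); sL=45/29, sR=9; mL=351/58, mR=108/29; mL+mR=567/58 → advance +1; mR−mL=-135/58 → turn -1·90°
n=5: pose=(-1,7,W); sL=10, sR=2; mL=11, mR=-4; mL+mR=7 → advance +1; mR−mL=-15 → turn -1·90°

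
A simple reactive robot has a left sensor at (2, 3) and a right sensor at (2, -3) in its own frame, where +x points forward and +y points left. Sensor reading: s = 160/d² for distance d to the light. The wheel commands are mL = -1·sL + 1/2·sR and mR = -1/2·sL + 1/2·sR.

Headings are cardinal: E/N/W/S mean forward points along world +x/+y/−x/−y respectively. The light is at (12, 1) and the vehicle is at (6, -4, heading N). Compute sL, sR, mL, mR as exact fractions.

left sensor world pos  = (3, -2); dL² = 90
right sensor world pos = (9, -2); dR² = 18
sL = 160/90 = 16/9
sR = 160/18 = 80/9
mL = -1·sL + 1/2·sR = 8/3
mR = -1/2·sL + 1/2·sR = 32/9

16/9 80/9 8/3 32/9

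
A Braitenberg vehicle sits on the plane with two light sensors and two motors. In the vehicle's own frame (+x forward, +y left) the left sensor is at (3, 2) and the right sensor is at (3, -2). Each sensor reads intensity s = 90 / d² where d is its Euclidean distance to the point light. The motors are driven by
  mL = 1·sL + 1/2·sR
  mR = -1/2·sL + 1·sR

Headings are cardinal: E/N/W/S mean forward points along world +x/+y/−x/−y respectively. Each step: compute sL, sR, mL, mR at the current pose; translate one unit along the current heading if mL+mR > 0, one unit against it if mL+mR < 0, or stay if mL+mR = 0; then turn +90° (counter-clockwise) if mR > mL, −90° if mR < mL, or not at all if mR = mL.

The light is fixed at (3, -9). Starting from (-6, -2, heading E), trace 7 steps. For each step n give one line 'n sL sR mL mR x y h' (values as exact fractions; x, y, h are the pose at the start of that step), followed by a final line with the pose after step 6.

0 10/13 90/61 1195/793 865/793 -6 -2 E
1 45/26 45/58 3195/1508 -135/1508 -5 -2 S
2 90/137 18/37 4563/5069 801/5069 -5 -3 W
3 45/101 9/13 2079/2626 1233/2626 -6 -3 N
4 10/13 90/61 1195/793 865/793 -6 -2 E
5 45/26 45/58 3195/1508 -135/1508 -5 -2 S
6 90/137 18/37 4563/5069 801/5069 -5 -3 W
final -6 -3 N

n=0: pose=(-6,-2,E); sL=10/13, sR=90/61; mL=1195/793, mR=865/793; mL+mR=2060/793 → advance +1; mR−mL=-330/793 → turn -1·90°
n=1: pose=(-5,-2,S); sL=45/26, sR=45/58; mL=3195/1508, mR=-135/1508; mL+mR=765/377 → advance +1; mR−mL=-1665/754 → turn -1·90°
n=2: pose=(-5,-3,W); sL=90/137, sR=18/37; mL=4563/5069, mR=801/5069; mL+mR=5364/5069 → advance +1; mR−mL=-3762/5069 → turn -1·90°
n=3: pose=(-6,-3,N); sL=45/101, sR=9/13; mL=2079/2626, mR=1233/2626; mL+mR=1656/1313 → advance +1; mR−mL=-423/1313 → turn -1·90°
n=4: pose=(-6,-2,E); sL=10/13, sR=90/61; mL=1195/793, mR=865/793; mL+mR=2060/793 → advance +1; mR−mL=-330/793 → turn -1·90°
n=5: pose=(-5,-2,S); sL=45/26, sR=45/58; mL=3195/1508, mR=-135/1508; mL+mR=765/377 → advance +1; mR−mL=-1665/754 → turn -1·90°
n=6: pose=(-5,-3,W); sL=90/137, sR=18/37; mL=4563/5069, mR=801/5069; mL+mR=5364/5069 → advance +1; mR−mL=-3762/5069 → turn -1·90°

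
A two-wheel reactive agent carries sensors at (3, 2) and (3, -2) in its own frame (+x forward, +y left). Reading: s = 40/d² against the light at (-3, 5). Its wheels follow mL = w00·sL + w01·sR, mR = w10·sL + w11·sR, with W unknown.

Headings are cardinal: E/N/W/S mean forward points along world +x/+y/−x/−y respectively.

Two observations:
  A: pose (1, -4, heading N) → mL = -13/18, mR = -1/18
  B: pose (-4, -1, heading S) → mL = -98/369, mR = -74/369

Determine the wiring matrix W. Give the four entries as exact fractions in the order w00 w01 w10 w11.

-1 1/2 1/2 -1

obs A: pose=(1,-4,N) → sL=1, sR=5/9, mL=-13/18, mR=-1/18
obs B: pose=(-4,-1,S) → sL=20/41, sR=4/9, mL=-98/369, mR=-74/369
sensor matrix S = [[1, 5/9], [20/41, 4/9]]; det S = 64/369
solve [mL_A; mL_B] = S·[w00; w01] and [mR_A; mR_B] = S·[w10; w11]:
  w00 = -1, w01 = 1/2, w10 = 1/2, w11 = -1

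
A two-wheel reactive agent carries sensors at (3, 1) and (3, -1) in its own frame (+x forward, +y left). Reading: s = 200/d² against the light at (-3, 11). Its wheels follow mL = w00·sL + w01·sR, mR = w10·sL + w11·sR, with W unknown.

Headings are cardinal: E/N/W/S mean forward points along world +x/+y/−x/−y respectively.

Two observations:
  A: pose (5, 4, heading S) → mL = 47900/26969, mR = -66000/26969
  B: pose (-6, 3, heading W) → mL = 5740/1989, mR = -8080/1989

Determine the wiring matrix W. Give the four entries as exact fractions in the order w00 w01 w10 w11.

obs A: pose=(5,4,S) → sL=200/181, sR=200/149, mL=47900/26969, mR=-66000/26969
obs B: pose=(-6,3,W) → sL=200/117, sR=40/17, mL=5740/1989, mR=-8080/1989
sensor matrix S = [[200/181, 200/149], [200/117, 40/17]]; det S = 16384000/53641341
solve [mL_A; mL_B] = S·[w00; w01] and [mR_A; mR_B] = S·[w10; w11]:
  w00 = 1, w01 = 1/2, w10 = -1, w11 = -1

1 1/2 -1 -1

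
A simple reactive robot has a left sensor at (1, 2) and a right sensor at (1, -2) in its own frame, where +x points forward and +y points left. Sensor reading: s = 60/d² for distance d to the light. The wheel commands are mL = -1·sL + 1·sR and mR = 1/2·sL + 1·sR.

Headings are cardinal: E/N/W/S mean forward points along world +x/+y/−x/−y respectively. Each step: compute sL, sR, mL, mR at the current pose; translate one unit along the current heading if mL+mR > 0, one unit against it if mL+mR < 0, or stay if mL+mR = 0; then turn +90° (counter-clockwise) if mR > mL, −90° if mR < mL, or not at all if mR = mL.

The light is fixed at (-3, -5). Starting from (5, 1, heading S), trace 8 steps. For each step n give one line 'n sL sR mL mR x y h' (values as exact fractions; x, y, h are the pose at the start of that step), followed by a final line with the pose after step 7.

0 12/25 60/61 768/1525 1866/1525 5 1 S
1 6/13 2/3 8/39 35/39 5 0 E
2 12/17 60/157 -864/2669 1962/2669 6 0 N
3 3/4 15/32 -9/32 27/32 6 1 W
4 12/25 60/61 768/1525 1866/1525 5 1 S
5 6/13 2/3 8/39 35/39 5 0 E
6 12/17 60/157 -864/2669 1962/2669 6 0 N
7 3/4 15/32 -9/32 27/32 6 1 W
final 5 1 S

n=0: pose=(5,1,S); sL=12/25, sR=60/61; mL=768/1525, mR=1866/1525; mL+mR=2634/1525 → advance +1; mR−mL=18/25 → turn +1·90°
n=1: pose=(5,0,E); sL=6/13, sR=2/3; mL=8/39, mR=35/39; mL+mR=43/39 → advance +1; mR−mL=9/13 → turn +1·90°
n=2: pose=(6,0,N); sL=12/17, sR=60/157; mL=-864/2669, mR=1962/2669; mL+mR=1098/2669 → advance +1; mR−mL=18/17 → turn +1·90°
n=3: pose=(6,1,W); sL=3/4, sR=15/32; mL=-9/32, mR=27/32; mL+mR=9/16 → advance +1; mR−mL=9/8 → turn +1·90°
n=4: pose=(5,1,S); sL=12/25, sR=60/61; mL=768/1525, mR=1866/1525; mL+mR=2634/1525 → advance +1; mR−mL=18/25 → turn +1·90°
n=5: pose=(5,0,E); sL=6/13, sR=2/3; mL=8/39, mR=35/39; mL+mR=43/39 → advance +1; mR−mL=9/13 → turn +1·90°
n=6: pose=(6,0,N); sL=12/17, sR=60/157; mL=-864/2669, mR=1962/2669; mL+mR=1098/2669 → advance +1; mR−mL=18/17 → turn +1·90°
n=7: pose=(6,1,W); sL=3/4, sR=15/32; mL=-9/32, mR=27/32; mL+mR=9/16 → advance +1; mR−mL=9/8 → turn +1·90°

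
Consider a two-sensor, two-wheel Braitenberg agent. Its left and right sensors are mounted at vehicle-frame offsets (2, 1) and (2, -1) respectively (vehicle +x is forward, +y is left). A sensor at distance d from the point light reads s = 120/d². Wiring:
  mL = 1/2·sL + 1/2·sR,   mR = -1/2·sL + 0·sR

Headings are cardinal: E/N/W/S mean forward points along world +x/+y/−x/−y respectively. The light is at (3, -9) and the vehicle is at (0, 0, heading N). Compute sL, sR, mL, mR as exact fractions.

120/137 24/25 3144/3425 -60/137

left sensor world pos  = (-1, 2); dL² = 137
right sensor world pos = (1, 2); dR² = 125
sL = 120/137 = 120/137
sR = 120/125 = 24/25
mL = 1/2·sL + 1/2·sR = 3144/3425
mR = -1/2·sL + 0·sR = -60/137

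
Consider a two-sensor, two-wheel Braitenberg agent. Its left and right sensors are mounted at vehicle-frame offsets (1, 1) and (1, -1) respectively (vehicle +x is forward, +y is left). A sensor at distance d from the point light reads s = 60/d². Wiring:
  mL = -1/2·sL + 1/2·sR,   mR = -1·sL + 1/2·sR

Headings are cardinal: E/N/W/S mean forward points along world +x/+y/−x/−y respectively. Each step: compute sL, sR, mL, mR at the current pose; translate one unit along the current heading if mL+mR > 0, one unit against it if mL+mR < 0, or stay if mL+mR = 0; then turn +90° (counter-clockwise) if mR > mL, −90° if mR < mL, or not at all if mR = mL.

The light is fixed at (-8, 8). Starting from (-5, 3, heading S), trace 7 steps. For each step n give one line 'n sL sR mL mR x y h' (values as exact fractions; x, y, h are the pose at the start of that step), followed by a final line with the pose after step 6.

0 15/13 3/2 9/52 -21/52 -5 3 S
1 60/29 60/13 480/377 90/377 -5 4 W
2 6 10/3 -4/3 -13/3 -6 4 N
3 12/5 4/3 -8/15 -26/15 -6 3 E
4 3/2 5/3 1/12 -2/3 -7 3 S
5 12/5 20/3 32/15 14/15 -7 4 W
6 6 6 0 -3 -8 4 N
final -8 3 E

n=0: pose=(-5,3,S); sL=15/13, sR=3/2; mL=9/52, mR=-21/52; mL+mR=-3/13 → advance -1; mR−mL=-15/26 → turn -1·90°
n=1: pose=(-5,4,W); sL=60/29, sR=60/13; mL=480/377, mR=90/377; mL+mR=570/377 → advance +1; mR−mL=-30/29 → turn -1·90°
n=2: pose=(-6,4,N); sL=6, sR=10/3; mL=-4/3, mR=-13/3; mL+mR=-17/3 → advance -1; mR−mL=-3 → turn -1·90°
n=3: pose=(-6,3,E); sL=12/5, sR=4/3; mL=-8/15, mR=-26/15; mL+mR=-34/15 → advance -1; mR−mL=-6/5 → turn -1·90°
n=4: pose=(-7,3,S); sL=3/2, sR=5/3; mL=1/12, mR=-2/3; mL+mR=-7/12 → advance -1; mR−mL=-3/4 → turn -1·90°
n=5: pose=(-7,4,W); sL=12/5, sR=20/3; mL=32/15, mR=14/15; mL+mR=46/15 → advance +1; mR−mL=-6/5 → turn -1·90°
n=6: pose=(-8,4,N); sL=6, sR=6; mL=0, mR=-3; mL+mR=-3 → advance -1; mR−mL=-3 → turn -1·90°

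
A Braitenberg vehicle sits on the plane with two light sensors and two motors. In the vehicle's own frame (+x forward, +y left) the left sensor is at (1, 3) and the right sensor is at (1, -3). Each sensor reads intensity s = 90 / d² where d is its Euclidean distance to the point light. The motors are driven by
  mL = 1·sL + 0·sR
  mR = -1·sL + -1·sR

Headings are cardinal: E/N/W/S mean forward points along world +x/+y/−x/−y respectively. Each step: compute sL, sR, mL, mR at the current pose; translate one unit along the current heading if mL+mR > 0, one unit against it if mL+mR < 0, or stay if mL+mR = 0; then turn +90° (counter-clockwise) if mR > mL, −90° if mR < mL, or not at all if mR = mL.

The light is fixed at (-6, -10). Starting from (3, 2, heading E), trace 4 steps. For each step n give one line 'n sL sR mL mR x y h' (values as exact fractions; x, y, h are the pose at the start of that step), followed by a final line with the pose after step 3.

0 18/65 90/181 18/65 -9108/11765 3 2 E
1 45/121 45/73 45/121 -8730/8833 2 2 S
2 90/149 18/61 90/149 -8172/9089 2 3 W
3 45/116 9/34 45/116 -1287/1972 3 3 N
final 3 2 E

n=0: pose=(3,2,E); sL=18/65, sR=90/181; mL=18/65, mR=-9108/11765; mL+mR=-90/181 → advance -1; mR−mL=-12366/11765 → turn -1·90°
n=1: pose=(2,2,S); sL=45/121, sR=45/73; mL=45/121, mR=-8730/8833; mL+mR=-45/73 → advance -1; mR−mL=-12015/8833 → turn -1·90°
n=2: pose=(2,3,W); sL=90/149, sR=18/61; mL=90/149, mR=-8172/9089; mL+mR=-18/61 → advance -1; mR−mL=-13662/9089 → turn -1·90°
n=3: pose=(3,3,N); sL=45/116, sR=9/34; mL=45/116, mR=-1287/1972; mL+mR=-9/34 → advance -1; mR−mL=-513/493 → turn -1·90°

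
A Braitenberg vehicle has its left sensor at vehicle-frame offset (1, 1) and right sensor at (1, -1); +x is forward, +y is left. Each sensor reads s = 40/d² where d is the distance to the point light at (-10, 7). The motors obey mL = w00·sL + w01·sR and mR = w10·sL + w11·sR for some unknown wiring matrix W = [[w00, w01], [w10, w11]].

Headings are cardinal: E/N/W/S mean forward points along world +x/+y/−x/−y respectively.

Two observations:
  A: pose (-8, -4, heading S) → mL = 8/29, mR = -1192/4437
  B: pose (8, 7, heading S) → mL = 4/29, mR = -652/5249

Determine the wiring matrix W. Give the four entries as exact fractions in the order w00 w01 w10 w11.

obs A: pose=(-8,-4,S) → sL=40/153, sR=8/29, mL=8/29, mR=-1192/4437
obs B: pose=(8,7,S) → sL=20/181, sR=4/29, mL=4/29, mR=-652/5249
sensor matrix S = [[40/153, 8/29], [20/181, 4/29]]; det S = 4480/803097
solve [mL_A; mL_B] = S·[w00; w01] and [mR_A; mR_B] = S·[w10; w11]:
  w00 = 0, w01 = 1, w10 = -1/2, w11 = -1/2

0 1 -1/2 -1/2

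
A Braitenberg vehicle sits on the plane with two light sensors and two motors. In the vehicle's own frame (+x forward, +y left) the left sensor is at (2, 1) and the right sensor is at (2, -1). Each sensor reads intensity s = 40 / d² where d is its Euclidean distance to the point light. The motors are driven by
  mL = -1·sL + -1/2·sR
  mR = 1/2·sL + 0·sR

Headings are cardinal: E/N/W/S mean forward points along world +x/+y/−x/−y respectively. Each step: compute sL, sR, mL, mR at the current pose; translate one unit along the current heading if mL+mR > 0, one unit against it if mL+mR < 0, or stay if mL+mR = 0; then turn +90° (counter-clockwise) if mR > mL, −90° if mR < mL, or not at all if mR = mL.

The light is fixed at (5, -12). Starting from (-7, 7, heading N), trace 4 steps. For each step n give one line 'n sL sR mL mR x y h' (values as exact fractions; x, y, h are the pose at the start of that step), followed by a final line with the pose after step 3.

n=0: pose=(-7,7,N); sL=4/61, sR=20/281; mL=-1734/17141, mR=2/61; mL+mR=-1172/17141 → advance -1; mR−mL=2296/17141 → turn +1·90°
n=1: pose=(-7,6,W); sL=8/97, sR=40/557; mL=-6396/54029, mR=4/97; mL+mR=-4168/54029 → advance -1; mR−mL=8624/54029 → turn +1·90°
n=2: pose=(-6,6,S); sL=10/89, sR=1/10; mL=-289/1780, mR=5/89; mL+mR=-189/1780 → advance -1; mR−mL=389/1780 → turn +1·90°
n=3: pose=(-6,7,E); sL=40/481, sR=8/81; mL=-5164/38961, mR=20/481; mL+mR=-3544/38961 → advance -1; mR−mL=6784/38961 → turn +1·90°

0 4/61 20/281 -1734/17141 2/61 -7 7 N
1 8/97 40/557 -6396/54029 4/97 -7 6 W
2 10/89 1/10 -289/1780 5/89 -6 6 S
3 40/481 8/81 -5164/38961 20/481 -6 7 E
final -7 7 N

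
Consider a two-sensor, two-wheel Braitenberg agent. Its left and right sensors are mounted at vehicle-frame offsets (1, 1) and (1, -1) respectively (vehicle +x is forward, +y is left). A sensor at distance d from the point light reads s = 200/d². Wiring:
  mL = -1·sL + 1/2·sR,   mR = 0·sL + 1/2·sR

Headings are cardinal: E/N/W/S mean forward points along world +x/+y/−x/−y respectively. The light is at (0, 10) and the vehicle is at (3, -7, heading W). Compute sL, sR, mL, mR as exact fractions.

25/41 10/13 -120/533 5/13

left sensor world pos  = (2, -8); dL² = 328
right sensor world pos = (2, -6); dR² = 260
sL = 200/328 = 25/41
sR = 200/260 = 10/13
mL = -1·sL + 1/2·sR = -120/533
mR = 0·sL + 1/2·sR = 5/13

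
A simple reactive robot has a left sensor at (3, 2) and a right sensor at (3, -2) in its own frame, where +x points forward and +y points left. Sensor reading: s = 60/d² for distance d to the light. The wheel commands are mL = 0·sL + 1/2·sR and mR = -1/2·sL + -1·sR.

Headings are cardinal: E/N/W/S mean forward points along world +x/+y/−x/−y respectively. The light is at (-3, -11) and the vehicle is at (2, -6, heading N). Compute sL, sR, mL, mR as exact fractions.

left sensor world pos  = (0, -3); dL² = 73
right sensor world pos = (4, -3); dR² = 113
sL = 60/73 = 60/73
sR = 60/113 = 60/113
mL = 0·sL + 1/2·sR = 30/113
mR = -1/2·sL + -1·sR = -7770/8249

60/73 60/113 30/113 -7770/8249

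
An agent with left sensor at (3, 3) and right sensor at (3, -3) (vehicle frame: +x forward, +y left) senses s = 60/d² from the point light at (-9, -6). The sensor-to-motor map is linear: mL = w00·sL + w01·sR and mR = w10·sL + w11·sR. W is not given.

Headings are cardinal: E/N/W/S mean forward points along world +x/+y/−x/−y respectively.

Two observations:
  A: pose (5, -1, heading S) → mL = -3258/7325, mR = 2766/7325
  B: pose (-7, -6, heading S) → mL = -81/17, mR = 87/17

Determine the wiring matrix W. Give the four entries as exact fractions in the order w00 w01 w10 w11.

obs A: pose=(5,-1,S) → sL=60/293, sR=12/25, mL=-3258/7325, mR=2766/7325
obs B: pose=(-7,-6,S) → sL=30/17, sR=6, mL=-81/17, mR=87/17
sensor matrix S = [[60/293, 12/25], [30/17, 6]]; det S = 9504/24905
solve [mL_A; mL_B] = S·[w00; w01] and [mR_A; mR_B] = S·[w10; w11]:
  w00 = -1, w01 = -1/2, w10 = -1/2, w11 = 1

-1 -1/2 -1/2 1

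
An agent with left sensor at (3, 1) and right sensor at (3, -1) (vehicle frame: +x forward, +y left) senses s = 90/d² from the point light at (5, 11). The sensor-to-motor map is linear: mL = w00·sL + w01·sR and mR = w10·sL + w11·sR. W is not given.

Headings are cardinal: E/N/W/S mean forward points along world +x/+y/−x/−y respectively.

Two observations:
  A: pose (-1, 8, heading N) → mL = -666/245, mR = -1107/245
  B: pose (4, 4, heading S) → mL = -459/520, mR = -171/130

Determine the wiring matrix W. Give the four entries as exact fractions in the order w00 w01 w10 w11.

-1/2 -1/2 -1/2 -1

obs A: pose=(-1,8,N) → sL=90/49, sR=18/5, mL=-666/245, mR=-1107/245
obs B: pose=(4,4,S) → sL=9/10, sR=45/52, mL=-459/520, mR=-171/130
sensor matrix S = [[90/49, 18/5], [9/10, 45/52]]; det S = -52569/31850
solve [mL_A; mL_B] = S·[w00; w01] and [mR_A; mR_B] = S·[w10; w11]:
  w00 = -1/2, w01 = -1/2, w10 = -1/2, w11 = -1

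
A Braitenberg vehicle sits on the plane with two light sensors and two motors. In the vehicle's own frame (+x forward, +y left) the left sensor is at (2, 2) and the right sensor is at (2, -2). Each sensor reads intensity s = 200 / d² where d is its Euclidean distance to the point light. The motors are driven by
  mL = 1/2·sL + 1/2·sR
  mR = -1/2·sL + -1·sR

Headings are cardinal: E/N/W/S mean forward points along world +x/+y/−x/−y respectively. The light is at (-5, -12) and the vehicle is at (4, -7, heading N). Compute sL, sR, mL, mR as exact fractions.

100/49 20/17 1340/833 -1830/833

left sensor world pos  = (2, -5); dL² = 98
right sensor world pos = (6, -5); dR² = 170
sL = 200/98 = 100/49
sR = 200/170 = 20/17
mL = 1/2·sL + 1/2·sR = 1340/833
mR = -1/2·sL + -1·sR = -1830/833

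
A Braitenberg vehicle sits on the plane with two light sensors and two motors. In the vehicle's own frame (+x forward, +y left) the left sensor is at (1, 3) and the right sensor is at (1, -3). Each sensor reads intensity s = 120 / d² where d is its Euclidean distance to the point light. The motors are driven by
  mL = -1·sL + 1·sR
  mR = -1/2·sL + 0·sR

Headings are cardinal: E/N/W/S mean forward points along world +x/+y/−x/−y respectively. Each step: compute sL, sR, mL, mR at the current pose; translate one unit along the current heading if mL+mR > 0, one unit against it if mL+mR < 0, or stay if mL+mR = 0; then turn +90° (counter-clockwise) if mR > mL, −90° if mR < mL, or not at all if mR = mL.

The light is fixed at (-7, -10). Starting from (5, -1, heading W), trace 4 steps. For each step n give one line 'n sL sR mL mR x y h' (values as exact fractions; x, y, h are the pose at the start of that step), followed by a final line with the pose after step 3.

n=0: pose=(5,-1,W); sL=120/157, sR=24/53; mL=-2592/8321, mR=-60/157; mL+mR=-5772/8321 → advance -1; mR−mL=-588/8321 → turn -1·90°
n=1: pose=(6,-1,N); sL=3/5, sR=30/89; mL=-117/445, mR=-3/10; mL+mR=-501/890 → advance -1; mR−mL=-33/890 → turn -1·90°
n=2: pose=(6,-2,E); sL=120/317, sR=120/221; mL=11520/70057, mR=-60/317; mL+mR=-1740/70057 → advance -1; mR−mL=-24780/70057 → turn -1·90°
n=3: pose=(5,-2,S); sL=60/137, sR=12/13; mL=864/1781, mR=-30/137; mL+mR=474/1781 → advance +1; mR−mL=-1254/1781 → turn -1·90°

0 120/157 24/53 -2592/8321 -60/157 5 -1 W
1 3/5 30/89 -117/445 -3/10 6 -1 N
2 120/317 120/221 11520/70057 -60/317 6 -2 E
3 60/137 12/13 864/1781 -30/137 5 -2 S
final 5 -3 W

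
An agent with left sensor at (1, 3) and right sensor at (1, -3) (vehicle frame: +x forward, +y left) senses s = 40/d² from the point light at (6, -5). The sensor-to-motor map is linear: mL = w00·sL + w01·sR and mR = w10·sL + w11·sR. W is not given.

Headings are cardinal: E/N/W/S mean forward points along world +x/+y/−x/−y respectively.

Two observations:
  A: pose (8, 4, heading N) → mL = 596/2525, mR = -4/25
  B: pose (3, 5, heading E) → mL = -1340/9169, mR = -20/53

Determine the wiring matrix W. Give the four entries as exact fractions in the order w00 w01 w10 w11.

obs A: pose=(8,4,N) → sL=40/101, sR=8/25, mL=596/2525, mR=-4/25
obs B: pose=(3,5,E) → sL=40/173, sR=40/53, mL=-1340/9169, mR=-20/53
sensor matrix S = [[40/101, 8/25], [40/173, 40/53]]; det S = 1041408/4630345
solve [mL_A; mL_B] = S·[w00; w01] and [mR_A; mR_B] = S·[w10; w11]:
  w00 = 1, w01 = -1/2, w10 = 0, w11 = -1/2

1 -1/2 0 -1/2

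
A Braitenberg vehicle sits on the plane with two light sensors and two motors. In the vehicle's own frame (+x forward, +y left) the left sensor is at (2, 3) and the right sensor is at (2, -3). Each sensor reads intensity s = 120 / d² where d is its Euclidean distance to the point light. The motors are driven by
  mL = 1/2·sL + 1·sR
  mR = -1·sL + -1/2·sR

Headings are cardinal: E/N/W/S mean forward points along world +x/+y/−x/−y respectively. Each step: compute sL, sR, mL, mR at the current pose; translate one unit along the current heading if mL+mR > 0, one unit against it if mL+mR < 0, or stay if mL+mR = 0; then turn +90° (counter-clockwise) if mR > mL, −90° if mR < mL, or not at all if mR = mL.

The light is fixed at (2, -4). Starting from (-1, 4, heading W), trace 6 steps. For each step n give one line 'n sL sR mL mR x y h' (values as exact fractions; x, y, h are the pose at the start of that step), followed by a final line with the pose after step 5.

n=0: pose=(-1,4,W); sL=12/5, sR=60/73; mL=738/365, mR=-1026/365; mL+mR=-288/365 → advance -1; mR−mL=-1764/365 → turn -1·90°
n=1: pose=(0,4,N); sL=24/25, sR=120/101; mL=4212/2525, mR=-3924/2525; mL+mR=288/2525 → advance +1; mR−mL=-8136/2525 → turn -1·90°
n=2: pose=(0,5,E); sL=5/6, sR=10/3; mL=15/4, mR=-5/2; mL+mR=5/4 → advance +1; mR−mL=-25/4 → turn -1·90°
n=3: pose=(1,5,S); sL=120/53, sR=24/13; mL=2052/689, mR=-2196/689; mL+mR=-144/689 → advance -1; mR−mL=-4248/689 → turn -1·90°
n=4: pose=(1,6,W); sL=60/29, sR=60/89; mL=4410/2581, mR=-6210/2581; mL+mR=-1800/2581 → advance -1; mR−mL=-10620/2581 → turn -1·90°
n=5: pose=(2,6,N); sL=40/51, sR=40/51; mL=20/17, mR=-20/17; mL+mR=0 → advance +0; mR−mL=-40/17 → turn -1·90°

0 12/5 60/73 738/365 -1026/365 -1 4 W
1 24/25 120/101 4212/2525 -3924/2525 0 4 N
2 5/6 10/3 15/4 -5/2 0 5 E
3 120/53 24/13 2052/689 -2196/689 1 5 S
4 60/29 60/89 4410/2581 -6210/2581 1 6 W
5 40/51 40/51 20/17 -20/17 2 6 N
final 2 6 E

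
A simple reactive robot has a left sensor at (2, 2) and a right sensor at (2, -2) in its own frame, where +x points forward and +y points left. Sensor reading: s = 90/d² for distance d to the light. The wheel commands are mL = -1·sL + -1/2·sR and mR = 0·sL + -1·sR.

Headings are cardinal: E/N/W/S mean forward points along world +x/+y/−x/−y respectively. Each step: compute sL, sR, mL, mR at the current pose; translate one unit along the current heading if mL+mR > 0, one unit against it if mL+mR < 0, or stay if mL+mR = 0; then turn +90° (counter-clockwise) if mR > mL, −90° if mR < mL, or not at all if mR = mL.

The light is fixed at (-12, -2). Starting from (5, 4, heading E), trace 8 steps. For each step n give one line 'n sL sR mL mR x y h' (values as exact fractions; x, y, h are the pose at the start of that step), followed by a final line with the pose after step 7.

n=0: pose=(5,4,E); sL=18/85, sR=90/377; mL=-10611/32045, mR=-90/377; mL+mR=-18261/32045 → advance -1; mR−mL=2961/32045 → turn +1·90°
n=1: pose=(4,4,N); sL=9/26, sR=45/194; mL=-2331/5044, mR=-45/194; mL+mR=-3501/5044 → advance -1; mR−mL=1161/5044 → turn +1·90°
n=2: pose=(4,3,W); sL=18/41, sR=18/49; mL=-1251/2009, mR=-18/49; mL+mR=-1989/2009 → advance -1; mR−mL=513/2009 → turn +1·90°
n=3: pose=(5,3,S); sL=9/37, sR=5/13; mL=-419/962, mR=-5/13; mL+mR=-789/962 → advance -1; mR−mL=49/962 → turn +1·90°
n=4: pose=(5,4,E); sL=18/85, sR=90/377; mL=-10611/32045, mR=-90/377; mL+mR=-18261/32045 → advance -1; mR−mL=2961/32045 → turn +1·90°
n=5: pose=(4,4,N); sL=9/26, sR=45/194; mL=-2331/5044, mR=-45/194; mL+mR=-3501/5044 → advance -1; mR−mL=1161/5044 → turn +1·90°
n=6: pose=(4,3,W); sL=18/41, sR=18/49; mL=-1251/2009, mR=-18/49; mL+mR=-1989/2009 → advance -1; mR−mL=513/2009 → turn +1·90°
n=7: pose=(5,3,S); sL=9/37, sR=5/13; mL=-419/962, mR=-5/13; mL+mR=-789/962 → advance -1; mR−mL=49/962 → turn +1·90°

0 18/85 90/377 -10611/32045 -90/377 5 4 E
1 9/26 45/194 -2331/5044 -45/194 4 4 N
2 18/41 18/49 -1251/2009 -18/49 4 3 W
3 9/37 5/13 -419/962 -5/13 5 3 S
4 18/85 90/377 -10611/32045 -90/377 5 4 E
5 9/26 45/194 -2331/5044 -45/194 4 4 N
6 18/41 18/49 -1251/2009 -18/49 4 3 W
7 9/37 5/13 -419/962 -5/13 5 3 S
final 5 4 E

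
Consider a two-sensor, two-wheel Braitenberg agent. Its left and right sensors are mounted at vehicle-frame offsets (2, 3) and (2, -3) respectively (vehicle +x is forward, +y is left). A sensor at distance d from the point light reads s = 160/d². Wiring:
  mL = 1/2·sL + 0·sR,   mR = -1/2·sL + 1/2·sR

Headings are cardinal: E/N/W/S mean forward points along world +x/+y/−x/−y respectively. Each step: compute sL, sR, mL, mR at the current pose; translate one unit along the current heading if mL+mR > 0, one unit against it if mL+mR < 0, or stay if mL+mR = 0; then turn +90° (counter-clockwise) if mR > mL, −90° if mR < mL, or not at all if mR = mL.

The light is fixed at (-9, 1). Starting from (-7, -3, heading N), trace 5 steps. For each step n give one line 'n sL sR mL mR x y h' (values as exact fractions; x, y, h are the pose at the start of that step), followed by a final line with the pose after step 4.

0 32 160/29 16 -384/29 -7 -3 N
1 10 40/13 5 -45/13 -7 -2 E
2 160/61 32/5 80/61 576/305 -6 -2 S
3 80/13 80/37 40/13 -960/481 -6 -3 E
4 32/17 160/37 16/17 768/629 -5 -3 S
final -5 -4 E

n=0: pose=(-7,-3,N); sL=32, sR=160/29; mL=16, mR=-384/29; mL+mR=80/29 → advance +1; mR−mL=-848/29 → turn -1·90°
n=1: pose=(-7,-2,E); sL=10, sR=40/13; mL=5, mR=-45/13; mL+mR=20/13 → advance +1; mR−mL=-110/13 → turn -1·90°
n=2: pose=(-6,-2,S); sL=160/61, sR=32/5; mL=80/61, mR=576/305; mL+mR=16/5 → advance +1; mR−mL=176/305 → turn +1·90°
n=3: pose=(-6,-3,E); sL=80/13, sR=80/37; mL=40/13, mR=-960/481; mL+mR=40/37 → advance +1; mR−mL=-2440/481 → turn -1·90°
n=4: pose=(-5,-3,S); sL=32/17, sR=160/37; mL=16/17, mR=768/629; mL+mR=80/37 → advance +1; mR−mL=176/629 → turn +1·90°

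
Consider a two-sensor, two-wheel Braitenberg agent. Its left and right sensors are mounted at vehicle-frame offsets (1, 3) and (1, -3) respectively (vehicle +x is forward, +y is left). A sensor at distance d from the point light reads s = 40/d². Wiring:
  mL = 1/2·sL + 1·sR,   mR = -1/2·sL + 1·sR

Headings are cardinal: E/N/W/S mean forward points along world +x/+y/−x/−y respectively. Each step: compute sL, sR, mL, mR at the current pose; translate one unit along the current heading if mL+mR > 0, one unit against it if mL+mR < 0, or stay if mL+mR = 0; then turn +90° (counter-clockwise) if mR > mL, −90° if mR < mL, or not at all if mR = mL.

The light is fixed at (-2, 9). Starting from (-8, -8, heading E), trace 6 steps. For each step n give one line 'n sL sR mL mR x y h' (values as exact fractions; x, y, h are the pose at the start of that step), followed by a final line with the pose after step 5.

0 40/221 8/85 12/65 4/1105 -8 -8 E
1 5/41 10/97 1305/7954 335/7954 -7 -8 S
2 40/477 40/261 300/1537 1540/13833 -7 -9 W
3 4/37 20/149 1038/5513 442/5513 -8 -9 N
4 40/221 8/85 12/65 4/1105 -8 -8 E
5 5/41 10/97 1305/7954 335/7954 -7 -8 S
final -7 -9 W

n=0: pose=(-8,-8,E); sL=40/221, sR=8/85; mL=12/65, mR=4/1105; mL+mR=16/85 → advance +1; mR−mL=-40/221 → turn -1·90°
n=1: pose=(-7,-8,S); sL=5/41, sR=10/97; mL=1305/7954, mR=335/7954; mL+mR=20/97 → advance +1; mR−mL=-5/41 → turn -1·90°
n=2: pose=(-7,-9,W); sL=40/477, sR=40/261; mL=300/1537, mR=1540/13833; mL+mR=80/261 → advance +1; mR−mL=-40/477 → turn -1·90°
n=3: pose=(-8,-9,N); sL=4/37, sR=20/149; mL=1038/5513, mR=442/5513; mL+mR=40/149 → advance +1; mR−mL=-4/37 → turn -1·90°
n=4: pose=(-8,-8,E); sL=40/221, sR=8/85; mL=12/65, mR=4/1105; mL+mR=16/85 → advance +1; mR−mL=-40/221 → turn -1·90°
n=5: pose=(-7,-8,S); sL=5/41, sR=10/97; mL=1305/7954, mR=335/7954; mL+mR=20/97 → advance +1; mR−mL=-5/41 → turn -1·90°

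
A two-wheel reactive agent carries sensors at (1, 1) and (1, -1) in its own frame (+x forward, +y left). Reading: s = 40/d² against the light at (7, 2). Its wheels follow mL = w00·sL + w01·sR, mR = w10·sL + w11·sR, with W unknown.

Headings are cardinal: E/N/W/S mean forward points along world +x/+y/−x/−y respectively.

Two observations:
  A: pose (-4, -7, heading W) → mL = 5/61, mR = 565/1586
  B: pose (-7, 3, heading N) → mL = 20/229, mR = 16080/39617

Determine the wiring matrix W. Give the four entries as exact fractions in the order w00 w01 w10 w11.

1/2 0 1 1

obs A: pose=(-4,-7,W) → sL=10/61, sR=5/26, mL=5/61, mR=565/1586
obs B: pose=(-7,3,N) → sL=40/229, sR=40/173, mL=20/229, mR=16080/39617
sensor matrix S = [[10/61, 5/26], [40/229, 40/173]]; det S = 135500/31416281
solve [mL_A; mL_B] = S·[w00; w01] and [mR_A; mR_B] = S·[w10; w11]:
  w00 = 1/2, w01 = 0, w10 = 1, w11 = 1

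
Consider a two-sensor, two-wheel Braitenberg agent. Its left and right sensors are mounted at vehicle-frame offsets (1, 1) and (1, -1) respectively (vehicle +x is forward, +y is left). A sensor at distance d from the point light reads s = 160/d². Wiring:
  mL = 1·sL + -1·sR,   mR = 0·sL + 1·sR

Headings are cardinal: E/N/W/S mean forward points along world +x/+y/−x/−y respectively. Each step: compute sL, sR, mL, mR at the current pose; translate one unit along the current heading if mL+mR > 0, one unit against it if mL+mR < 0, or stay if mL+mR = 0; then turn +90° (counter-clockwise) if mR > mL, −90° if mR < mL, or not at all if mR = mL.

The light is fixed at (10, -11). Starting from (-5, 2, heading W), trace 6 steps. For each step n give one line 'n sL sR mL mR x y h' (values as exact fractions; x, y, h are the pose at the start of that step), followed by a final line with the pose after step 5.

n=0: pose=(-5,2,W); sL=2/5, sR=40/113; mL=26/565, mR=40/113; mL+mR=2/5 → advance +1; mR−mL=174/565 → turn +1·90°
n=1: pose=(-6,2,S); sL=160/369, sR=160/433; mL=10240/159777, mR=160/433; mL+mR=160/369 → advance +1; mR−mL=48800/159777 → turn +1·90°
n=2: pose=(-6,1,E); sL=80/197, sR=80/173; mL=-1920/34081, mR=80/173; mL+mR=80/197 → advance +1; mR−mL=17680/34081 → turn +1·90°
n=3: pose=(-5,1,N); sL=32/85, sR=32/73; mL=-384/6205, mR=32/73; mL+mR=32/85 → advance +1; mR−mL=3104/6205 → turn +1·90°
n=4: pose=(-5,2,W); sL=2/5, sR=40/113; mL=26/565, mR=40/113; mL+mR=2/5 → advance +1; mR−mL=174/565 → turn +1·90°
n=5: pose=(-6,2,S); sL=160/369, sR=160/433; mL=10240/159777, mR=160/433; mL+mR=160/369 → advance +1; mR−mL=48800/159777 → turn +1·90°

0 2/5 40/113 26/565 40/113 -5 2 W
1 160/369 160/433 10240/159777 160/433 -6 2 S
2 80/197 80/173 -1920/34081 80/173 -6 1 E
3 32/85 32/73 -384/6205 32/73 -5 1 N
4 2/5 40/113 26/565 40/113 -5 2 W
5 160/369 160/433 10240/159777 160/433 -6 2 S
final -6 1 E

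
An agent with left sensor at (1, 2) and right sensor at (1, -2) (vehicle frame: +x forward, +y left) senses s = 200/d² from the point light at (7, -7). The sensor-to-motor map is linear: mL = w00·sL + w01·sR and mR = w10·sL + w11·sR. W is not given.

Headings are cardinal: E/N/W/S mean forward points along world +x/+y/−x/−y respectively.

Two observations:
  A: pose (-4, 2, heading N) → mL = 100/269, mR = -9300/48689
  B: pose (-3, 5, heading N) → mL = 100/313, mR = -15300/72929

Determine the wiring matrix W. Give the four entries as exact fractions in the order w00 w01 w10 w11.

1/2 0 -1 1/2

obs A: pose=(-4,2,N) → sL=200/269, sR=200/181, mL=100/269, mR=-9300/48689
obs B: pose=(-3,5,N) → sL=200/313, sR=200/233, mL=100/313, mR=-15300/72929
sensor matrix S = [[200/269, 200/181], [200/313, 200/233]]; det S = -240960000/3550840081
solve [mL_A; mL_B] = S·[w00; w01] and [mR_A; mR_B] = S·[w10; w11]:
  w00 = 1/2, w01 = 0, w10 = -1, w11 = 1/2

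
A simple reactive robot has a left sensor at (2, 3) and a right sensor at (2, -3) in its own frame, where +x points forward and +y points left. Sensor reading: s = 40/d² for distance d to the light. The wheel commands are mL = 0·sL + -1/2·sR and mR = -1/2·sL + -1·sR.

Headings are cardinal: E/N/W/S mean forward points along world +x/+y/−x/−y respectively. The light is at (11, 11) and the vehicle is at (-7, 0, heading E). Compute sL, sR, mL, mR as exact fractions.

1/8 10/113 -5/113 -273/1808

left sensor world pos  = (-5, 3); dL² = 320
right sensor world pos = (-5, -3); dR² = 452
sL = 40/320 = 1/8
sR = 40/452 = 10/113
mL = 0·sL + -1/2·sR = -5/113
mR = -1/2·sL + -1·sR = -273/1808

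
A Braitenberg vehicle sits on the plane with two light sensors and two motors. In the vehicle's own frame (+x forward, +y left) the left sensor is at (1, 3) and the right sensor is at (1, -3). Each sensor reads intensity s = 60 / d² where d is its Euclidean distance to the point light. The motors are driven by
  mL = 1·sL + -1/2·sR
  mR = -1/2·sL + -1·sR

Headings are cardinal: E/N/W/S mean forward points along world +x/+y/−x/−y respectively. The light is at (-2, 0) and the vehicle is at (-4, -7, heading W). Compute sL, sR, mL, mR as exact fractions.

left sensor world pos  = (-5, -10); dL² = 109
right sensor world pos = (-5, -4); dR² = 25
sL = 60/109 = 60/109
sR = 60/25 = 12/5
mL = 1·sL + -1/2·sR = -354/545
mR = -1/2·sL + -1·sR = -1458/545

60/109 12/5 -354/545 -1458/545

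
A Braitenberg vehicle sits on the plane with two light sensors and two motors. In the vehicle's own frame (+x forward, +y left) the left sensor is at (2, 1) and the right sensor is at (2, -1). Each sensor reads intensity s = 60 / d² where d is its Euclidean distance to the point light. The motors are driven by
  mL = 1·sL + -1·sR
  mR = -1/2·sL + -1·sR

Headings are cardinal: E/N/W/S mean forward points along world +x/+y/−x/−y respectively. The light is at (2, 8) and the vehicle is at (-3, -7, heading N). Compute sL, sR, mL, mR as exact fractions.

12/41 12/37 -48/1517 -714/1517

left sensor world pos  = (-4, -5); dL² = 205
right sensor world pos = (-2, -5); dR² = 185
sL = 60/205 = 12/41
sR = 60/185 = 12/37
mL = 1·sL + -1·sR = -48/1517
mR = -1/2·sL + -1·sR = -714/1517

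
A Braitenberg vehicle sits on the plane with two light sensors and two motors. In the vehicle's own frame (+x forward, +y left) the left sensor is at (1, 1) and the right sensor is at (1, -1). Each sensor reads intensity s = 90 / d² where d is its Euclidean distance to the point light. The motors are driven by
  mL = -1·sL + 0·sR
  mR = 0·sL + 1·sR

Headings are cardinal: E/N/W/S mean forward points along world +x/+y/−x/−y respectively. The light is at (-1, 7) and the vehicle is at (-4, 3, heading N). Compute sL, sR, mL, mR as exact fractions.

left sensor world pos  = (-5, 4); dL² = 25
right sensor world pos = (-3, 4); dR² = 13
sL = 90/25 = 18/5
sR = 90/13 = 90/13
mL = -1·sL + 0·sR = -18/5
mR = 0·sL + 1·sR = 90/13

18/5 90/13 -18/5 90/13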